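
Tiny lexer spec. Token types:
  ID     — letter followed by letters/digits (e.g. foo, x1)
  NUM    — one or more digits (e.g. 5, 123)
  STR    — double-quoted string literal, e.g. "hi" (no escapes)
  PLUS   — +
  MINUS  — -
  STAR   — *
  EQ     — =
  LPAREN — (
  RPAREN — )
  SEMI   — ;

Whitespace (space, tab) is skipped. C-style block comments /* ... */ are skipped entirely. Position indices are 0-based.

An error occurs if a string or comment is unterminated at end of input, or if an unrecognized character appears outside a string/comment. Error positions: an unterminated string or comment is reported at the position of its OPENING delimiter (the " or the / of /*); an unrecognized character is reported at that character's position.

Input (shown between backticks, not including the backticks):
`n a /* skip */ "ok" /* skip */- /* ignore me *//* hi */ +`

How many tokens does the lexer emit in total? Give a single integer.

Answer: 5

Derivation:
pos=0: emit ID 'n' (now at pos=1)
pos=2: emit ID 'a' (now at pos=3)
pos=4: enter COMMENT mode (saw '/*')
exit COMMENT mode (now at pos=14)
pos=15: enter STRING mode
pos=15: emit STR "ok" (now at pos=19)
pos=20: enter COMMENT mode (saw '/*')
exit COMMENT mode (now at pos=30)
pos=30: emit MINUS '-'
pos=32: enter COMMENT mode (saw '/*')
exit COMMENT mode (now at pos=47)
pos=47: enter COMMENT mode (saw '/*')
exit COMMENT mode (now at pos=55)
pos=56: emit PLUS '+'
DONE. 5 tokens: [ID, ID, STR, MINUS, PLUS]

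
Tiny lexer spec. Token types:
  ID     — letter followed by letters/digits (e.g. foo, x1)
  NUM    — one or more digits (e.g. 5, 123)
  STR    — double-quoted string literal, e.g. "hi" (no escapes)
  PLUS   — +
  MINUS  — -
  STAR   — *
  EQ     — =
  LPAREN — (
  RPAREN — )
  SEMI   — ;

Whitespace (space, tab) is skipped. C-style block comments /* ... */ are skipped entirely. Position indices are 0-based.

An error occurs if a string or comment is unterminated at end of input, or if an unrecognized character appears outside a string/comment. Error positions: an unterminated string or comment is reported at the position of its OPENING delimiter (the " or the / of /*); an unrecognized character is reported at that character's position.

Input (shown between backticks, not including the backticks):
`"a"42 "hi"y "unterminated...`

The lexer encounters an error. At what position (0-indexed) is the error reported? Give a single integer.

pos=0: enter STRING mode
pos=0: emit STR "a" (now at pos=3)
pos=3: emit NUM '42' (now at pos=5)
pos=6: enter STRING mode
pos=6: emit STR "hi" (now at pos=10)
pos=10: emit ID 'y' (now at pos=11)
pos=12: enter STRING mode
pos=12: ERROR — unterminated string

Answer: 12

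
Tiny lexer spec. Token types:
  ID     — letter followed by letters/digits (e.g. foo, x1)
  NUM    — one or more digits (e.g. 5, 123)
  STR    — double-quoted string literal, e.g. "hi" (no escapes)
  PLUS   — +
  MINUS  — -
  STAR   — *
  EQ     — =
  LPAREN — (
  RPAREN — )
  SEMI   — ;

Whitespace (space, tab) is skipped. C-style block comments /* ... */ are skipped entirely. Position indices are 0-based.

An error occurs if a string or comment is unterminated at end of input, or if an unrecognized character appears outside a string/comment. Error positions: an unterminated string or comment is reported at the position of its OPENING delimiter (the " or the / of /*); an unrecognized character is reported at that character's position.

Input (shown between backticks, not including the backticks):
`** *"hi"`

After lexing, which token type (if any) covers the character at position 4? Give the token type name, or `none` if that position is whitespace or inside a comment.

pos=0: emit STAR '*'
pos=1: emit STAR '*'
pos=3: emit STAR '*'
pos=4: enter STRING mode
pos=4: emit STR "hi" (now at pos=8)
DONE. 4 tokens: [STAR, STAR, STAR, STR]
Position 4: char is '"' -> STR

Answer: STR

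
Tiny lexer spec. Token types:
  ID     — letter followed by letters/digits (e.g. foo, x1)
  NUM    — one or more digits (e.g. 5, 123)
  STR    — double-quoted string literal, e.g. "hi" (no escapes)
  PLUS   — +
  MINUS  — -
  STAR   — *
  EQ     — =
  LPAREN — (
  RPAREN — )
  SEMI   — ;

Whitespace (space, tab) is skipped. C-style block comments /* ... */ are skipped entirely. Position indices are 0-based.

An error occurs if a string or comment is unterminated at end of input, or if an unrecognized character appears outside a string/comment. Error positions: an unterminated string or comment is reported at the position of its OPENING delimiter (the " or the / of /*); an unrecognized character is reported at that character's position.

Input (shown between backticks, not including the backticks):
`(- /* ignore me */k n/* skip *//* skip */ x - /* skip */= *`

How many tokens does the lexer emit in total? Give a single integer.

Answer: 8

Derivation:
pos=0: emit LPAREN '('
pos=1: emit MINUS '-'
pos=3: enter COMMENT mode (saw '/*')
exit COMMENT mode (now at pos=18)
pos=18: emit ID 'k' (now at pos=19)
pos=20: emit ID 'n' (now at pos=21)
pos=21: enter COMMENT mode (saw '/*')
exit COMMENT mode (now at pos=31)
pos=31: enter COMMENT mode (saw '/*')
exit COMMENT mode (now at pos=41)
pos=42: emit ID 'x' (now at pos=43)
pos=44: emit MINUS '-'
pos=46: enter COMMENT mode (saw '/*')
exit COMMENT mode (now at pos=56)
pos=56: emit EQ '='
pos=58: emit STAR '*'
DONE. 8 tokens: [LPAREN, MINUS, ID, ID, ID, MINUS, EQ, STAR]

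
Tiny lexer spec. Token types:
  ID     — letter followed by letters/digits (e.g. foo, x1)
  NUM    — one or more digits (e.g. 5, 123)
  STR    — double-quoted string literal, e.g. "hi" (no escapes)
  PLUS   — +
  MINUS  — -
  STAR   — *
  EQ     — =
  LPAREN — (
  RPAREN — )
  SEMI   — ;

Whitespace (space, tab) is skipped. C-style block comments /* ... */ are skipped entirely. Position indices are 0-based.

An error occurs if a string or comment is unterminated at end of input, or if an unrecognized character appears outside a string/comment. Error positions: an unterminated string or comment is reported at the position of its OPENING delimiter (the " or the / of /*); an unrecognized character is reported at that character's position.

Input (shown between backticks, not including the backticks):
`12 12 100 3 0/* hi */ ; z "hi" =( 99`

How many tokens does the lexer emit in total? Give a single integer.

pos=0: emit NUM '12' (now at pos=2)
pos=3: emit NUM '12' (now at pos=5)
pos=6: emit NUM '100' (now at pos=9)
pos=10: emit NUM '3' (now at pos=11)
pos=12: emit NUM '0' (now at pos=13)
pos=13: enter COMMENT mode (saw '/*')
exit COMMENT mode (now at pos=21)
pos=22: emit SEMI ';'
pos=24: emit ID 'z' (now at pos=25)
pos=26: enter STRING mode
pos=26: emit STR "hi" (now at pos=30)
pos=31: emit EQ '='
pos=32: emit LPAREN '('
pos=34: emit NUM '99' (now at pos=36)
DONE. 11 tokens: [NUM, NUM, NUM, NUM, NUM, SEMI, ID, STR, EQ, LPAREN, NUM]

Answer: 11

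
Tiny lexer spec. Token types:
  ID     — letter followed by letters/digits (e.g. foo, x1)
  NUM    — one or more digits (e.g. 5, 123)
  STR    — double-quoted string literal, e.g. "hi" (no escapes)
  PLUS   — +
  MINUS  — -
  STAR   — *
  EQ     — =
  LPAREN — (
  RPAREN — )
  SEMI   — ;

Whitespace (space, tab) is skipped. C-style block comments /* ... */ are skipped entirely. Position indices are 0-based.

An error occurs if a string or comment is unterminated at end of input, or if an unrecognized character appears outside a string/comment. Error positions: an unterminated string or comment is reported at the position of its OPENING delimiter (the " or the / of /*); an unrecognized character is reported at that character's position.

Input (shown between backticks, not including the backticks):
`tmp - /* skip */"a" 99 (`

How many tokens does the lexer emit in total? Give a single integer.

Answer: 5

Derivation:
pos=0: emit ID 'tmp' (now at pos=3)
pos=4: emit MINUS '-'
pos=6: enter COMMENT mode (saw '/*')
exit COMMENT mode (now at pos=16)
pos=16: enter STRING mode
pos=16: emit STR "a" (now at pos=19)
pos=20: emit NUM '99' (now at pos=22)
pos=23: emit LPAREN '('
DONE. 5 tokens: [ID, MINUS, STR, NUM, LPAREN]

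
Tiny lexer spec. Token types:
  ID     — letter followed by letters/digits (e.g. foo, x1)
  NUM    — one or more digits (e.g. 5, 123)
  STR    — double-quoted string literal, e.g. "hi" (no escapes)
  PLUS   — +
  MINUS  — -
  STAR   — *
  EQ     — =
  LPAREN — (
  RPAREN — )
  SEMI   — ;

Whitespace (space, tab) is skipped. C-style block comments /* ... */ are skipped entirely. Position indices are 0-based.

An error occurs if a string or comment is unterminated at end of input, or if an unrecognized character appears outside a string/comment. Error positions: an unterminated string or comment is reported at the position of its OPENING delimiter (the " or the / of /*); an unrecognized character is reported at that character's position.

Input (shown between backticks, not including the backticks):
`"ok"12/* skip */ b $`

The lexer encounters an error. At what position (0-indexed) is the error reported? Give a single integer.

pos=0: enter STRING mode
pos=0: emit STR "ok" (now at pos=4)
pos=4: emit NUM '12' (now at pos=6)
pos=6: enter COMMENT mode (saw '/*')
exit COMMENT mode (now at pos=16)
pos=17: emit ID 'b' (now at pos=18)
pos=19: ERROR — unrecognized char '$'

Answer: 19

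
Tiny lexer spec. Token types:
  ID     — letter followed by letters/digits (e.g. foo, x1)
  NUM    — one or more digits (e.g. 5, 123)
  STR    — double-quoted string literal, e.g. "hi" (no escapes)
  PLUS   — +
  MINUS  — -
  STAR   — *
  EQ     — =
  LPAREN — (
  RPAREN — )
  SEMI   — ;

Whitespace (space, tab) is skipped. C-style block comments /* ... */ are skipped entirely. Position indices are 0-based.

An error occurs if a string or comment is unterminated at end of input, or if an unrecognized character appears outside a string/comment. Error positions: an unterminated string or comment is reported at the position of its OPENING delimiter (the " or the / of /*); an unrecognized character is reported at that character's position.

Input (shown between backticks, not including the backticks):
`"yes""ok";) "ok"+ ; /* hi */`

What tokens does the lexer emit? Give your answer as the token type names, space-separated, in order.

Answer: STR STR SEMI RPAREN STR PLUS SEMI

Derivation:
pos=0: enter STRING mode
pos=0: emit STR "yes" (now at pos=5)
pos=5: enter STRING mode
pos=5: emit STR "ok" (now at pos=9)
pos=9: emit SEMI ';'
pos=10: emit RPAREN ')'
pos=12: enter STRING mode
pos=12: emit STR "ok" (now at pos=16)
pos=16: emit PLUS '+'
pos=18: emit SEMI ';'
pos=20: enter COMMENT mode (saw '/*')
exit COMMENT mode (now at pos=28)
DONE. 7 tokens: [STR, STR, SEMI, RPAREN, STR, PLUS, SEMI]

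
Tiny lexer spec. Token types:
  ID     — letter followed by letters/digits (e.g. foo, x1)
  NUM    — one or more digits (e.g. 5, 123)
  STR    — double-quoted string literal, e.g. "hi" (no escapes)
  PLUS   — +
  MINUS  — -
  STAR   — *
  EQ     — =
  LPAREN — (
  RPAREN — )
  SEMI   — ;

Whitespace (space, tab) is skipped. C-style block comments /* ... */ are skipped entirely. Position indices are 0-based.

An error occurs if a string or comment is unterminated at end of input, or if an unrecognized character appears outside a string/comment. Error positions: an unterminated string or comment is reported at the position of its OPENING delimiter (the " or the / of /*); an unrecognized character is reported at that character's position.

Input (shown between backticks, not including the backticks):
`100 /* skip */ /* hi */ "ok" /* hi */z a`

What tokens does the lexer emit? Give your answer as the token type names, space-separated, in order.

pos=0: emit NUM '100' (now at pos=3)
pos=4: enter COMMENT mode (saw '/*')
exit COMMENT mode (now at pos=14)
pos=15: enter COMMENT mode (saw '/*')
exit COMMENT mode (now at pos=23)
pos=24: enter STRING mode
pos=24: emit STR "ok" (now at pos=28)
pos=29: enter COMMENT mode (saw '/*')
exit COMMENT mode (now at pos=37)
pos=37: emit ID 'z' (now at pos=38)
pos=39: emit ID 'a' (now at pos=40)
DONE. 4 tokens: [NUM, STR, ID, ID]

Answer: NUM STR ID ID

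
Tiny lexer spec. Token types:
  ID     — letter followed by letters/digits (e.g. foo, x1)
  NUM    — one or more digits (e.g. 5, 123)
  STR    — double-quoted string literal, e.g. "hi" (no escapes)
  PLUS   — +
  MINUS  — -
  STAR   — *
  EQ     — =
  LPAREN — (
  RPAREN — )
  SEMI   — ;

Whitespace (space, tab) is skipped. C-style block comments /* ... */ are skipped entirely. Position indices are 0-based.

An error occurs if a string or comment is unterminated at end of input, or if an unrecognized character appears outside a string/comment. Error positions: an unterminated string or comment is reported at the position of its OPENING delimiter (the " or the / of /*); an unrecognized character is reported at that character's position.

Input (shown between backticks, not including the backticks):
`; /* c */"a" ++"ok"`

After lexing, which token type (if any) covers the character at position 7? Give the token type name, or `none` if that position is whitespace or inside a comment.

Answer: none

Derivation:
pos=0: emit SEMI ';'
pos=2: enter COMMENT mode (saw '/*')
exit COMMENT mode (now at pos=9)
pos=9: enter STRING mode
pos=9: emit STR "a" (now at pos=12)
pos=13: emit PLUS '+'
pos=14: emit PLUS '+'
pos=15: enter STRING mode
pos=15: emit STR "ok" (now at pos=19)
DONE. 5 tokens: [SEMI, STR, PLUS, PLUS, STR]
Position 7: char is '*' -> none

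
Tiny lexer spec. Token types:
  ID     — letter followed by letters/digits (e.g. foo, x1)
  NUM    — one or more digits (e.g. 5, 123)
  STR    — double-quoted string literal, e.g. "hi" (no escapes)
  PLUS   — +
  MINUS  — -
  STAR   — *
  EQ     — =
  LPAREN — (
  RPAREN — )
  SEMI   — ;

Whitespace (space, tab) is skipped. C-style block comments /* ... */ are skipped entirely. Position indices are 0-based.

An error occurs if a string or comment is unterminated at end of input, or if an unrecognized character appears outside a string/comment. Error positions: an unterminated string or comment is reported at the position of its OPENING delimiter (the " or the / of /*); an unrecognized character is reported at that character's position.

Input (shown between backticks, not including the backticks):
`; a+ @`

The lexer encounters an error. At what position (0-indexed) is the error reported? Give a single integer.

Answer: 5

Derivation:
pos=0: emit SEMI ';'
pos=2: emit ID 'a' (now at pos=3)
pos=3: emit PLUS '+'
pos=5: ERROR — unrecognized char '@'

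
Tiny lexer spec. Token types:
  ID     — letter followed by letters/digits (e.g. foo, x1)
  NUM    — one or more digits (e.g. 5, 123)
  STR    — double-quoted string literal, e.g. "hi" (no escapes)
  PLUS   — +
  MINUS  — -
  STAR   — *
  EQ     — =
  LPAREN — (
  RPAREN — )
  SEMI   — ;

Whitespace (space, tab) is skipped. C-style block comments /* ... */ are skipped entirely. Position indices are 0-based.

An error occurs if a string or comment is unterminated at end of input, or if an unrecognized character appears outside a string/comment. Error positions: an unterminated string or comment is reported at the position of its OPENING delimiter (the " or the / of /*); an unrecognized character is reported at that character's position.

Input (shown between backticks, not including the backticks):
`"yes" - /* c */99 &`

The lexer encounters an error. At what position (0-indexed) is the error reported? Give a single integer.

pos=0: enter STRING mode
pos=0: emit STR "yes" (now at pos=5)
pos=6: emit MINUS '-'
pos=8: enter COMMENT mode (saw '/*')
exit COMMENT mode (now at pos=15)
pos=15: emit NUM '99' (now at pos=17)
pos=18: ERROR — unrecognized char '&'

Answer: 18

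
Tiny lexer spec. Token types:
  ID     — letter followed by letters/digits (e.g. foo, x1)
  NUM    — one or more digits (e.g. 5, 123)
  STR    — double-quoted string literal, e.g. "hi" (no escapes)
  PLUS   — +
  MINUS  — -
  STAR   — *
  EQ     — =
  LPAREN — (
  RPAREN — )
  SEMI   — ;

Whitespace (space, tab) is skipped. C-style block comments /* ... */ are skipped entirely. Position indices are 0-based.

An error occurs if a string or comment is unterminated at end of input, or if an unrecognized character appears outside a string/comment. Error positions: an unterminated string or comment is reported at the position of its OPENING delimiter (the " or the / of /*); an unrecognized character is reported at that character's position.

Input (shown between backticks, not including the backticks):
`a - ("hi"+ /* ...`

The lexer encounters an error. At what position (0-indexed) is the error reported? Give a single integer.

Answer: 11

Derivation:
pos=0: emit ID 'a' (now at pos=1)
pos=2: emit MINUS '-'
pos=4: emit LPAREN '('
pos=5: enter STRING mode
pos=5: emit STR "hi" (now at pos=9)
pos=9: emit PLUS '+'
pos=11: enter COMMENT mode (saw '/*')
pos=11: ERROR — unterminated comment (reached EOF)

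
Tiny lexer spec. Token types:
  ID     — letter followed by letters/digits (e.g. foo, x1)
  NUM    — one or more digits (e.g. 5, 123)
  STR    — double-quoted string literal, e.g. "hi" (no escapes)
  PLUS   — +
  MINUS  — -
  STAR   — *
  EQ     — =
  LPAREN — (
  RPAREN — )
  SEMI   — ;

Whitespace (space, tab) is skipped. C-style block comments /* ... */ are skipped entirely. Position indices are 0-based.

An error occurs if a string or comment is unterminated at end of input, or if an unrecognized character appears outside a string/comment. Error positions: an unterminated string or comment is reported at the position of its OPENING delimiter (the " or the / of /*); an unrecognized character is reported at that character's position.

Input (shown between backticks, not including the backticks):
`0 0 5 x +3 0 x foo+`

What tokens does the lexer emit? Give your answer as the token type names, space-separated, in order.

Answer: NUM NUM NUM ID PLUS NUM NUM ID ID PLUS

Derivation:
pos=0: emit NUM '0' (now at pos=1)
pos=2: emit NUM '0' (now at pos=3)
pos=4: emit NUM '5' (now at pos=5)
pos=6: emit ID 'x' (now at pos=7)
pos=8: emit PLUS '+'
pos=9: emit NUM '3' (now at pos=10)
pos=11: emit NUM '0' (now at pos=12)
pos=13: emit ID 'x' (now at pos=14)
pos=15: emit ID 'foo' (now at pos=18)
pos=18: emit PLUS '+'
DONE. 10 tokens: [NUM, NUM, NUM, ID, PLUS, NUM, NUM, ID, ID, PLUS]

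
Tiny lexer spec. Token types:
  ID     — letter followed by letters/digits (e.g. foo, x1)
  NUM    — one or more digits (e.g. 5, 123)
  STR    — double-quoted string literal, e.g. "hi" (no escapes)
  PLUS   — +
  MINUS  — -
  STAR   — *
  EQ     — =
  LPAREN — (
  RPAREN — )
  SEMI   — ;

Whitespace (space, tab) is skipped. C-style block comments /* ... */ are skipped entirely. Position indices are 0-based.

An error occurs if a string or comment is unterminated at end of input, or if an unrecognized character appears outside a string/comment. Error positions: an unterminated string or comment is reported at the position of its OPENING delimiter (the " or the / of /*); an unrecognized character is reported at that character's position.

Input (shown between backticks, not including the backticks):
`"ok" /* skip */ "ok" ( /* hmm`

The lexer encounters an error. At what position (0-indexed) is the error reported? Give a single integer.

pos=0: enter STRING mode
pos=0: emit STR "ok" (now at pos=4)
pos=5: enter COMMENT mode (saw '/*')
exit COMMENT mode (now at pos=15)
pos=16: enter STRING mode
pos=16: emit STR "ok" (now at pos=20)
pos=21: emit LPAREN '('
pos=23: enter COMMENT mode (saw '/*')
pos=23: ERROR — unterminated comment (reached EOF)

Answer: 23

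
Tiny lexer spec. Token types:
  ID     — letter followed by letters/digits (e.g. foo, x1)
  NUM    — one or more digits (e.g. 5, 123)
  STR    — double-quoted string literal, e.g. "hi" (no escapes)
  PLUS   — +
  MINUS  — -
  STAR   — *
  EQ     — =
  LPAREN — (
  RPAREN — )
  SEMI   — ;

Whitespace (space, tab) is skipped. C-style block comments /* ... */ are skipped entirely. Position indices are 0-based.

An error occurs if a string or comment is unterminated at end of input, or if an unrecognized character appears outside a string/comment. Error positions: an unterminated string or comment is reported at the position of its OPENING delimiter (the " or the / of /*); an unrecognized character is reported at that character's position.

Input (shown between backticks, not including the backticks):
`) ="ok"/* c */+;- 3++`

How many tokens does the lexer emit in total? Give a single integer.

Answer: 9

Derivation:
pos=0: emit RPAREN ')'
pos=2: emit EQ '='
pos=3: enter STRING mode
pos=3: emit STR "ok" (now at pos=7)
pos=7: enter COMMENT mode (saw '/*')
exit COMMENT mode (now at pos=14)
pos=14: emit PLUS '+'
pos=15: emit SEMI ';'
pos=16: emit MINUS '-'
pos=18: emit NUM '3' (now at pos=19)
pos=19: emit PLUS '+'
pos=20: emit PLUS '+'
DONE. 9 tokens: [RPAREN, EQ, STR, PLUS, SEMI, MINUS, NUM, PLUS, PLUS]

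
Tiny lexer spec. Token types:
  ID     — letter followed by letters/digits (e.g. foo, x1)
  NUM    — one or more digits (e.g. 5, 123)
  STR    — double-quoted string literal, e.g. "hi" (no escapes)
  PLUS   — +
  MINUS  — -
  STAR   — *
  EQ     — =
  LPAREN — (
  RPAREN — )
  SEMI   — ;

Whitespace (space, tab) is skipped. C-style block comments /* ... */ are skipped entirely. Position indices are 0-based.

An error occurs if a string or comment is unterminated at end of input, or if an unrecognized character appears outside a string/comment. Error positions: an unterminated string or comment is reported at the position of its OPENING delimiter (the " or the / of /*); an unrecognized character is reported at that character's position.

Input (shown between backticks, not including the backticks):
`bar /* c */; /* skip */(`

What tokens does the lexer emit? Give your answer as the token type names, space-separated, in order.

pos=0: emit ID 'bar' (now at pos=3)
pos=4: enter COMMENT mode (saw '/*')
exit COMMENT mode (now at pos=11)
pos=11: emit SEMI ';'
pos=13: enter COMMENT mode (saw '/*')
exit COMMENT mode (now at pos=23)
pos=23: emit LPAREN '('
DONE. 3 tokens: [ID, SEMI, LPAREN]

Answer: ID SEMI LPAREN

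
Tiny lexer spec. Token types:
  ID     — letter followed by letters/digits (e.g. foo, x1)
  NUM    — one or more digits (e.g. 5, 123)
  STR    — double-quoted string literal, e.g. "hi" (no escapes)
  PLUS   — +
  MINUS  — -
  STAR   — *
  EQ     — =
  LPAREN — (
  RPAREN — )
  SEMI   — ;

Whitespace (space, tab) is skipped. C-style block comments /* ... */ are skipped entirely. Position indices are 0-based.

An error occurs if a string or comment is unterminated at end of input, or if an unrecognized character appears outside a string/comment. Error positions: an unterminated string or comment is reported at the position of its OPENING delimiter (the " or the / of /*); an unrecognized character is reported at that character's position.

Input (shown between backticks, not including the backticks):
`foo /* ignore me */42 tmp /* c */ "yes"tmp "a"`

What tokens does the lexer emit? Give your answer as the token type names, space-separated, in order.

pos=0: emit ID 'foo' (now at pos=3)
pos=4: enter COMMENT mode (saw '/*')
exit COMMENT mode (now at pos=19)
pos=19: emit NUM '42' (now at pos=21)
pos=22: emit ID 'tmp' (now at pos=25)
pos=26: enter COMMENT mode (saw '/*')
exit COMMENT mode (now at pos=33)
pos=34: enter STRING mode
pos=34: emit STR "yes" (now at pos=39)
pos=39: emit ID 'tmp' (now at pos=42)
pos=43: enter STRING mode
pos=43: emit STR "a" (now at pos=46)
DONE. 6 tokens: [ID, NUM, ID, STR, ID, STR]

Answer: ID NUM ID STR ID STR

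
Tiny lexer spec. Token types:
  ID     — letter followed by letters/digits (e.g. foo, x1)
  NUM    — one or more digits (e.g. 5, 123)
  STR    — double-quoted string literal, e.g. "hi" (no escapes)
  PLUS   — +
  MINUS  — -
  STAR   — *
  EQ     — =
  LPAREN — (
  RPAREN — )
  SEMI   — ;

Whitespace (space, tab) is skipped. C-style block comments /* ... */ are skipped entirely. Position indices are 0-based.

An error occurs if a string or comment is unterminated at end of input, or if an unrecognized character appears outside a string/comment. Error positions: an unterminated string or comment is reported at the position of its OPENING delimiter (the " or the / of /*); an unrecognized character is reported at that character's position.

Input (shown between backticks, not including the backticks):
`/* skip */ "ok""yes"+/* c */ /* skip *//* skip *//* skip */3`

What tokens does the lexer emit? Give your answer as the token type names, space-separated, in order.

Answer: STR STR PLUS NUM

Derivation:
pos=0: enter COMMENT mode (saw '/*')
exit COMMENT mode (now at pos=10)
pos=11: enter STRING mode
pos=11: emit STR "ok" (now at pos=15)
pos=15: enter STRING mode
pos=15: emit STR "yes" (now at pos=20)
pos=20: emit PLUS '+'
pos=21: enter COMMENT mode (saw '/*')
exit COMMENT mode (now at pos=28)
pos=29: enter COMMENT mode (saw '/*')
exit COMMENT mode (now at pos=39)
pos=39: enter COMMENT mode (saw '/*')
exit COMMENT mode (now at pos=49)
pos=49: enter COMMENT mode (saw '/*')
exit COMMENT mode (now at pos=59)
pos=59: emit NUM '3' (now at pos=60)
DONE. 4 tokens: [STR, STR, PLUS, NUM]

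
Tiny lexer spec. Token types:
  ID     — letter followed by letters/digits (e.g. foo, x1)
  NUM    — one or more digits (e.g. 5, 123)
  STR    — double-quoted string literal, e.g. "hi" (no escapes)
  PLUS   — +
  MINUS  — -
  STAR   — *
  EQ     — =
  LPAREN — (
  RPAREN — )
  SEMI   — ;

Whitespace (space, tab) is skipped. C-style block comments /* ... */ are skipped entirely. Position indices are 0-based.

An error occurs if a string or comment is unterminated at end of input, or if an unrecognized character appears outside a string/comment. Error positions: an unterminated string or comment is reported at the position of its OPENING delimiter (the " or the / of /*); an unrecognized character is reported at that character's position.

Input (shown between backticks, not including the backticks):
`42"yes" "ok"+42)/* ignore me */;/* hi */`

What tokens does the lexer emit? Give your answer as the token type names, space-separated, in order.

Answer: NUM STR STR PLUS NUM RPAREN SEMI

Derivation:
pos=0: emit NUM '42' (now at pos=2)
pos=2: enter STRING mode
pos=2: emit STR "yes" (now at pos=7)
pos=8: enter STRING mode
pos=8: emit STR "ok" (now at pos=12)
pos=12: emit PLUS '+'
pos=13: emit NUM '42' (now at pos=15)
pos=15: emit RPAREN ')'
pos=16: enter COMMENT mode (saw '/*')
exit COMMENT mode (now at pos=31)
pos=31: emit SEMI ';'
pos=32: enter COMMENT mode (saw '/*')
exit COMMENT mode (now at pos=40)
DONE. 7 tokens: [NUM, STR, STR, PLUS, NUM, RPAREN, SEMI]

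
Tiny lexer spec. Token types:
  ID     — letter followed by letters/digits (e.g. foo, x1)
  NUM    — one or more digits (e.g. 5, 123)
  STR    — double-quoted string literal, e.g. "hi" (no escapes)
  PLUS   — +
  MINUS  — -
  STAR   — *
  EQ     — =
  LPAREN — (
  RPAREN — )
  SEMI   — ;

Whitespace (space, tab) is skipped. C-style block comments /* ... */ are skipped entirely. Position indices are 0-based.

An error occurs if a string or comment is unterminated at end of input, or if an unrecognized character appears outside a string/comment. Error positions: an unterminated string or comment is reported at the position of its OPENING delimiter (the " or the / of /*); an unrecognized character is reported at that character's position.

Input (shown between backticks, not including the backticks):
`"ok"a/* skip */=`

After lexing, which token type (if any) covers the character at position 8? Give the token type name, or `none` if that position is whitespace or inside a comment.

Answer: none

Derivation:
pos=0: enter STRING mode
pos=0: emit STR "ok" (now at pos=4)
pos=4: emit ID 'a' (now at pos=5)
pos=5: enter COMMENT mode (saw '/*')
exit COMMENT mode (now at pos=15)
pos=15: emit EQ '='
DONE. 3 tokens: [STR, ID, EQ]
Position 8: char is 's' -> none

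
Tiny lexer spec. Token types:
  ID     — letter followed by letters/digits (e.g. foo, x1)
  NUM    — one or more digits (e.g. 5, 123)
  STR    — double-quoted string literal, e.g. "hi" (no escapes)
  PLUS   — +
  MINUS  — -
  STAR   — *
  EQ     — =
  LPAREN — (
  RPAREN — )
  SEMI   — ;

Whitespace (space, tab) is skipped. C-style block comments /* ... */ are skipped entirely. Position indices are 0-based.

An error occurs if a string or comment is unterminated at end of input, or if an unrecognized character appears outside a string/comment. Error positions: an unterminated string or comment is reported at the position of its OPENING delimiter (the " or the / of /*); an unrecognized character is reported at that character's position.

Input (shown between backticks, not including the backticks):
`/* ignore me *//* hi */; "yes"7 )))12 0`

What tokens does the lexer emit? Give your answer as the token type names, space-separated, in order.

pos=0: enter COMMENT mode (saw '/*')
exit COMMENT mode (now at pos=15)
pos=15: enter COMMENT mode (saw '/*')
exit COMMENT mode (now at pos=23)
pos=23: emit SEMI ';'
pos=25: enter STRING mode
pos=25: emit STR "yes" (now at pos=30)
pos=30: emit NUM '7' (now at pos=31)
pos=32: emit RPAREN ')'
pos=33: emit RPAREN ')'
pos=34: emit RPAREN ')'
pos=35: emit NUM '12' (now at pos=37)
pos=38: emit NUM '0' (now at pos=39)
DONE. 8 tokens: [SEMI, STR, NUM, RPAREN, RPAREN, RPAREN, NUM, NUM]

Answer: SEMI STR NUM RPAREN RPAREN RPAREN NUM NUM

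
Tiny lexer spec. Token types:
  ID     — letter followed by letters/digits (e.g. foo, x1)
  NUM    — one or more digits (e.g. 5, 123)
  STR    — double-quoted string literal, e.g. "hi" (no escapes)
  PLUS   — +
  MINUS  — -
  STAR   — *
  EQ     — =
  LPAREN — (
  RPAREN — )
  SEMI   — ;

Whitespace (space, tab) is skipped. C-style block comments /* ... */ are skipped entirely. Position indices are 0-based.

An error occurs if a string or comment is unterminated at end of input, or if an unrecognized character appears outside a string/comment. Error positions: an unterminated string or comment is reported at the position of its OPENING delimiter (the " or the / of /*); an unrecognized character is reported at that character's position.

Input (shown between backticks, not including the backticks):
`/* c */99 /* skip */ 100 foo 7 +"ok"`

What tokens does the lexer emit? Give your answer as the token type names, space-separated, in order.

pos=0: enter COMMENT mode (saw '/*')
exit COMMENT mode (now at pos=7)
pos=7: emit NUM '99' (now at pos=9)
pos=10: enter COMMENT mode (saw '/*')
exit COMMENT mode (now at pos=20)
pos=21: emit NUM '100' (now at pos=24)
pos=25: emit ID 'foo' (now at pos=28)
pos=29: emit NUM '7' (now at pos=30)
pos=31: emit PLUS '+'
pos=32: enter STRING mode
pos=32: emit STR "ok" (now at pos=36)
DONE. 6 tokens: [NUM, NUM, ID, NUM, PLUS, STR]

Answer: NUM NUM ID NUM PLUS STR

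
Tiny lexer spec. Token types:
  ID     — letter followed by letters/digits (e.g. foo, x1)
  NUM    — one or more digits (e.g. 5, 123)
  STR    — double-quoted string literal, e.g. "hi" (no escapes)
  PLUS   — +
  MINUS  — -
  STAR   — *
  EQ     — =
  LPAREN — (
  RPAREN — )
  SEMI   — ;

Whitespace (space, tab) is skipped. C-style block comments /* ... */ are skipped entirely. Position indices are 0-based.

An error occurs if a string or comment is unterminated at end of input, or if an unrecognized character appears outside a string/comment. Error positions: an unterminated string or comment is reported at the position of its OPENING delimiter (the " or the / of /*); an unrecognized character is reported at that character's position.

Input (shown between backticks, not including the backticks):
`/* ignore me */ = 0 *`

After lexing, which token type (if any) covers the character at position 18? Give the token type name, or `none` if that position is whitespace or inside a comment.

Answer: NUM

Derivation:
pos=0: enter COMMENT mode (saw '/*')
exit COMMENT mode (now at pos=15)
pos=16: emit EQ '='
pos=18: emit NUM '0' (now at pos=19)
pos=20: emit STAR '*'
DONE. 3 tokens: [EQ, NUM, STAR]
Position 18: char is '0' -> NUM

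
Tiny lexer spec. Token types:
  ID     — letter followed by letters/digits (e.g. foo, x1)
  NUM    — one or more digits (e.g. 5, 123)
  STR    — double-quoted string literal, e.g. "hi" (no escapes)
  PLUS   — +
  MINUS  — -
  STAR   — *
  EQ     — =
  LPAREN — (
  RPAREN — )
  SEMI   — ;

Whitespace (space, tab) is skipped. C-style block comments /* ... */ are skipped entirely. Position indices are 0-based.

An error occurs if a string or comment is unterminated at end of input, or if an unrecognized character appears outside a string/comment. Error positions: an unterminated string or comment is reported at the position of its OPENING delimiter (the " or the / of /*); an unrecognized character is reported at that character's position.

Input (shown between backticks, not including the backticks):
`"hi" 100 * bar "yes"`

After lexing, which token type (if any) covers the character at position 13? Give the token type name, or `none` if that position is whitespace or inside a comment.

pos=0: enter STRING mode
pos=0: emit STR "hi" (now at pos=4)
pos=5: emit NUM '100' (now at pos=8)
pos=9: emit STAR '*'
pos=11: emit ID 'bar' (now at pos=14)
pos=15: enter STRING mode
pos=15: emit STR "yes" (now at pos=20)
DONE. 5 tokens: [STR, NUM, STAR, ID, STR]
Position 13: char is 'r' -> ID

Answer: ID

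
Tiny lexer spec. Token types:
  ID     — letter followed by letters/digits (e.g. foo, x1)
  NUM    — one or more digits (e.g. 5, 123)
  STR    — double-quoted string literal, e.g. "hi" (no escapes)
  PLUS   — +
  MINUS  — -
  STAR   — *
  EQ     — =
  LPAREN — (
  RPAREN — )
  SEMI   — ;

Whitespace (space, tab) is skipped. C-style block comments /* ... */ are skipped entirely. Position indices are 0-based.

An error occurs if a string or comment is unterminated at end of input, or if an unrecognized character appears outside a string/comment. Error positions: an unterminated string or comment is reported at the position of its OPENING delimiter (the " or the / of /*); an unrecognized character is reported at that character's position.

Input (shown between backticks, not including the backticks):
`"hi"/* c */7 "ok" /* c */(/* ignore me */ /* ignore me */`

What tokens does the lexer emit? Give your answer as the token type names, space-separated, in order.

pos=0: enter STRING mode
pos=0: emit STR "hi" (now at pos=4)
pos=4: enter COMMENT mode (saw '/*')
exit COMMENT mode (now at pos=11)
pos=11: emit NUM '7' (now at pos=12)
pos=13: enter STRING mode
pos=13: emit STR "ok" (now at pos=17)
pos=18: enter COMMENT mode (saw '/*')
exit COMMENT mode (now at pos=25)
pos=25: emit LPAREN '('
pos=26: enter COMMENT mode (saw '/*')
exit COMMENT mode (now at pos=41)
pos=42: enter COMMENT mode (saw '/*')
exit COMMENT mode (now at pos=57)
DONE. 4 tokens: [STR, NUM, STR, LPAREN]

Answer: STR NUM STR LPAREN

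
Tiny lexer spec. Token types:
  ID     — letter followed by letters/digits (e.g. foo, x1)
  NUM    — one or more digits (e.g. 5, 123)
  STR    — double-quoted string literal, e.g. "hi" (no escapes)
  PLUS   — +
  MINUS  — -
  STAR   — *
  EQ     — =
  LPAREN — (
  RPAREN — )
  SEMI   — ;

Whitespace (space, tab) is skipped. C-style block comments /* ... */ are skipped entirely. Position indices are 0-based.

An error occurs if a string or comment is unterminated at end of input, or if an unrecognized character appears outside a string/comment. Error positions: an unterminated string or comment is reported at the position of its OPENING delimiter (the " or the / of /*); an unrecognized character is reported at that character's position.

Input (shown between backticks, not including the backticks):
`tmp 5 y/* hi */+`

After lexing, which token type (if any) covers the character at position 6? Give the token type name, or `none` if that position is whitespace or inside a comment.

Answer: ID

Derivation:
pos=0: emit ID 'tmp' (now at pos=3)
pos=4: emit NUM '5' (now at pos=5)
pos=6: emit ID 'y' (now at pos=7)
pos=7: enter COMMENT mode (saw '/*')
exit COMMENT mode (now at pos=15)
pos=15: emit PLUS '+'
DONE. 4 tokens: [ID, NUM, ID, PLUS]
Position 6: char is 'y' -> ID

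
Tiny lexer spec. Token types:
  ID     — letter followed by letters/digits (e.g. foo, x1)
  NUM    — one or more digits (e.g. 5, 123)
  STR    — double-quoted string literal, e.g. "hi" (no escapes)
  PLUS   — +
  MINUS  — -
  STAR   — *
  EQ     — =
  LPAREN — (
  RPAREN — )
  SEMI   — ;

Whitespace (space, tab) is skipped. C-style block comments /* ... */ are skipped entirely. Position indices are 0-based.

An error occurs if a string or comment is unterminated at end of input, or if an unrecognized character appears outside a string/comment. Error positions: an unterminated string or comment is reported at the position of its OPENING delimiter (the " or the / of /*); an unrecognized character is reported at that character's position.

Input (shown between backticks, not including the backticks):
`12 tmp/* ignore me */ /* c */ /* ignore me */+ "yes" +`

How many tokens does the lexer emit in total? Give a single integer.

Answer: 5

Derivation:
pos=0: emit NUM '12' (now at pos=2)
pos=3: emit ID 'tmp' (now at pos=6)
pos=6: enter COMMENT mode (saw '/*')
exit COMMENT mode (now at pos=21)
pos=22: enter COMMENT mode (saw '/*')
exit COMMENT mode (now at pos=29)
pos=30: enter COMMENT mode (saw '/*')
exit COMMENT mode (now at pos=45)
pos=45: emit PLUS '+'
pos=47: enter STRING mode
pos=47: emit STR "yes" (now at pos=52)
pos=53: emit PLUS '+'
DONE. 5 tokens: [NUM, ID, PLUS, STR, PLUS]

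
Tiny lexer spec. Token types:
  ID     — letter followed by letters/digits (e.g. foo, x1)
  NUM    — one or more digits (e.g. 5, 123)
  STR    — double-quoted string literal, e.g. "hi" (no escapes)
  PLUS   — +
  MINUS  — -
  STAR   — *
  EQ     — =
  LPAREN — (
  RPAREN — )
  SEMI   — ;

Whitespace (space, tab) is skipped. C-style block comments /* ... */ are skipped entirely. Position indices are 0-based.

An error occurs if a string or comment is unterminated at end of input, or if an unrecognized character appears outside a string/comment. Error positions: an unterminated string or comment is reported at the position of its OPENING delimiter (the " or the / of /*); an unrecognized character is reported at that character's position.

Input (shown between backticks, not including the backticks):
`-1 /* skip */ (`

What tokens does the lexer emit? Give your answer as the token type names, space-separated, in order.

pos=0: emit MINUS '-'
pos=1: emit NUM '1' (now at pos=2)
pos=3: enter COMMENT mode (saw '/*')
exit COMMENT mode (now at pos=13)
pos=14: emit LPAREN '('
DONE. 3 tokens: [MINUS, NUM, LPAREN]

Answer: MINUS NUM LPAREN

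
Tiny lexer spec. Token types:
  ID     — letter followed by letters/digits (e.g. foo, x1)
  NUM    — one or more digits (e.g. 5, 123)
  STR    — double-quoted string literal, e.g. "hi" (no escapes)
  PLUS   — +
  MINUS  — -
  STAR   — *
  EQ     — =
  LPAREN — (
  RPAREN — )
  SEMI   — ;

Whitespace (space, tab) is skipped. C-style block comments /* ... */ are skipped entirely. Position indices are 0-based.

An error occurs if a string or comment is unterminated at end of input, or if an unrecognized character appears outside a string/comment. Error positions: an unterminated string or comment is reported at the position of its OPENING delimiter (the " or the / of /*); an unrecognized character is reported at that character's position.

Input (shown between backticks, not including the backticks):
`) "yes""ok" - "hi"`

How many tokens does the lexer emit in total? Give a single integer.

pos=0: emit RPAREN ')'
pos=2: enter STRING mode
pos=2: emit STR "yes" (now at pos=7)
pos=7: enter STRING mode
pos=7: emit STR "ok" (now at pos=11)
pos=12: emit MINUS '-'
pos=14: enter STRING mode
pos=14: emit STR "hi" (now at pos=18)
DONE. 5 tokens: [RPAREN, STR, STR, MINUS, STR]

Answer: 5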